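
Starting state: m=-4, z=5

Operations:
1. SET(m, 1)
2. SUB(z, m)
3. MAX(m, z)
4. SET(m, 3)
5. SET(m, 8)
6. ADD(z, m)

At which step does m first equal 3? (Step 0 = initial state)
Step 4

Tracing m:
Initial: m = -4
After step 1: m = 1
After step 2: m = 1
After step 3: m = 4
After step 4: m = 3 ← first occurrence
After step 5: m = 8
After step 6: m = 8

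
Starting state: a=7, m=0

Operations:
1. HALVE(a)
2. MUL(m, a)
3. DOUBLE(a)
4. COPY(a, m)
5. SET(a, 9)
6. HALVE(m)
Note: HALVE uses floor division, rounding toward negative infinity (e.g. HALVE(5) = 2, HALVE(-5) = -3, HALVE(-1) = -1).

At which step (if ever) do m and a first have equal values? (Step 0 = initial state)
Step 4

m and a first become equal after step 4.

Comparing values at each step:
Initial: m=0, a=7
After step 1: m=0, a=3
After step 2: m=0, a=3
After step 3: m=0, a=6
After step 4: m=0, a=0 ← equal!
After step 5: m=0, a=9
After step 6: m=0, a=9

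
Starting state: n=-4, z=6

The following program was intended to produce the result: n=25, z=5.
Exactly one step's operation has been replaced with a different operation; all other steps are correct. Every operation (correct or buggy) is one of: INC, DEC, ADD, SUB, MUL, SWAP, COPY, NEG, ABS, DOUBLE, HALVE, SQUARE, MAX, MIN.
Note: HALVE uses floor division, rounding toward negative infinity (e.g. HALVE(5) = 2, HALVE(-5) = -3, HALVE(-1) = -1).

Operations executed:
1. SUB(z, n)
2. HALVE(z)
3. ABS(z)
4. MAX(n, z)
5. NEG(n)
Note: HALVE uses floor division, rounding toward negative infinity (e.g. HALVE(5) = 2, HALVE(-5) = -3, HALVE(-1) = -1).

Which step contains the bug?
Step 5

Trace with buggy code:
Initial: n=-4, z=6
After step 1: n=-4, z=10
After step 2: n=-4, z=5
After step 3: n=-4, z=5
After step 4: n=5, z=5
After step 5: n=-5, z=5
Actual final n=-5, z=5 ≠ expected n=25, z=5.
Step 5 is the only position where a single-operation replacement can produce the expected result.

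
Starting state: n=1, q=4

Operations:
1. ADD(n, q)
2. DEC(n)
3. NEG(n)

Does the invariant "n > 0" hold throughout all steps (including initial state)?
No, violated after step 3

The invariant is violated after step 3.

State at each step:
Initial: n=1, q=4
After step 1: n=5, q=4
After step 2: n=4, q=4
After step 3: n=-4, q=4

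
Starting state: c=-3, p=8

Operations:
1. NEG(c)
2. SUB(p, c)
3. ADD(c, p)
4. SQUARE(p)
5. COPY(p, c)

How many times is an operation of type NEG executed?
1

Counting NEG operations:
Step 1: NEG(c) ← NEG
Total: 1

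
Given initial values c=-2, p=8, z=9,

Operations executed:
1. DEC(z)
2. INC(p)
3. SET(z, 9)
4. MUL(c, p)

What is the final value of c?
c = -18

Tracing execution:
Step 1: DEC(z) → c = -2
Step 2: INC(p) → c = -2
Step 3: SET(z, 9) → c = -2
Step 4: MUL(c, p) → c = -18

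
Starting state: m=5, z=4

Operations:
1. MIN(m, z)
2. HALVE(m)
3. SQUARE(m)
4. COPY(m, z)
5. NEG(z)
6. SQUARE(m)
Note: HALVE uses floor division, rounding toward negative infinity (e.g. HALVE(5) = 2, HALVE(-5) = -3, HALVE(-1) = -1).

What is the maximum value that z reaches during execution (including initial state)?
4

Values of z at each step:
Initial: z = 4 ← maximum
After step 1: z = 4
After step 2: z = 4
After step 3: z = 4
After step 4: z = 4
After step 5: z = -4
After step 6: z = -4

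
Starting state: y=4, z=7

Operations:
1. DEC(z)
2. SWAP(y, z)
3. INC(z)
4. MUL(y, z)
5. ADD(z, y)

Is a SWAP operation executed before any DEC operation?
No

First SWAP: step 2
First DEC: step 1
Since 2 > 1, DEC comes first.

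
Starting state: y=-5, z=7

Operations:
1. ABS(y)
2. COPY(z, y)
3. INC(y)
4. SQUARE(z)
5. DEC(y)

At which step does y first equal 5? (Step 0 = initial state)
Step 1

Tracing y:
Initial: y = -5
After step 1: y = 5 ← first occurrence
After step 2: y = 5
After step 3: y = 6
After step 4: y = 6
After step 5: y = 5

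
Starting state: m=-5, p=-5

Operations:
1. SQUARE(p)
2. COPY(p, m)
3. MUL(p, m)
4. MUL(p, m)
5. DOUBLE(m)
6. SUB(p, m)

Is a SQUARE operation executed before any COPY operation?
Yes

First SQUARE: step 1
First COPY: step 2
Since 1 < 2, SQUARE comes first.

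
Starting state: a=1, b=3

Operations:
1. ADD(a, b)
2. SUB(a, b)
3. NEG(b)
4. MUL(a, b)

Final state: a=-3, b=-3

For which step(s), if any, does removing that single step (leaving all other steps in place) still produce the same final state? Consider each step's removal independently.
None - removing any single step changes the final result

Testing removal of each single step:
Without step 1: final = a=6, b=-3 (different)
Without step 2: final = a=-12, b=-3 (different)
Without step 3: final = a=3, b=3 (different)
Without step 4: final = a=1, b=-3 (different)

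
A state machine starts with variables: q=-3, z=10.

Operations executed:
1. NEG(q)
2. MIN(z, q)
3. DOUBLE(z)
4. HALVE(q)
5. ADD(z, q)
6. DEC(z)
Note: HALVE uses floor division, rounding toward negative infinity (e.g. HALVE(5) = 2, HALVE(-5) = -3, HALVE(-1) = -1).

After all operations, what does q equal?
q = 1

Tracing execution:
Step 1: NEG(q) → q = 3
Step 2: MIN(z, q) → q = 3
Step 3: DOUBLE(z) → q = 3
Step 4: HALVE(q) → q = 1
Step 5: ADD(z, q) → q = 1
Step 6: DEC(z) → q = 1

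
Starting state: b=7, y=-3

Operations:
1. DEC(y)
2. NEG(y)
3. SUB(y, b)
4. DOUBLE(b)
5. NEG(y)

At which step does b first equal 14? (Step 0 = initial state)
Step 4

Tracing b:
Initial: b = 7
After step 1: b = 7
After step 2: b = 7
After step 3: b = 7
After step 4: b = 14 ← first occurrence
After step 5: b = 14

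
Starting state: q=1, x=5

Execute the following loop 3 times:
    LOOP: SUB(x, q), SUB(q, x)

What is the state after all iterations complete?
q=-27, x=17

Iteration trace:
Start: q=1, x=5
After iteration 1: q=-3, x=4
After iteration 2: q=-10, x=7
After iteration 3: q=-27, x=17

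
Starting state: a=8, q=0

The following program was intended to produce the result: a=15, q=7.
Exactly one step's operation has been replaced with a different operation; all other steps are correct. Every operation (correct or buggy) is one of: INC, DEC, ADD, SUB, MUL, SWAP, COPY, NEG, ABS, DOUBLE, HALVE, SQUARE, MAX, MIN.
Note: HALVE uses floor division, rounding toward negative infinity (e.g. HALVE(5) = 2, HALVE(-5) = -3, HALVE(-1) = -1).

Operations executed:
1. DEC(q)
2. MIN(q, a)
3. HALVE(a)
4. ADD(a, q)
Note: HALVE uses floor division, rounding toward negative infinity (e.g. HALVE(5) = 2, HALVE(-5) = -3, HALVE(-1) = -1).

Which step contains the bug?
Step 3

Trace with buggy code:
Initial: a=8, q=0
After step 1: a=8, q=-1
After step 2: a=8, q=-1
After step 3: a=4, q=-1
After step 4: a=3, q=-1
Actual final a=3, q=-1 ≠ expected a=15, q=7.
Step 3 is the only position where a single-operation replacement can produce the expected result.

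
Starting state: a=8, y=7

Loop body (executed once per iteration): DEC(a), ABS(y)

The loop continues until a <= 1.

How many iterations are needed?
7

Tracing iterations:
Initial: a=8, y=7
After iteration 1: a=7, y=7
After iteration 2: a=6, y=7
After iteration 3: a=5, y=7
After iteration 4: a=4, y=7
After iteration 5: a=3, y=7
After iteration 6: a=2, y=7
After iteration 7: a=1, y=7
a <= 1 now holds, so the loop exits after 7 iterations.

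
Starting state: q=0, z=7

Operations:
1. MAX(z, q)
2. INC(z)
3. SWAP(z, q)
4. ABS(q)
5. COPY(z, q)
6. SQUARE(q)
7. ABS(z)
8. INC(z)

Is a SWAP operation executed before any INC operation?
No

First SWAP: step 3
First INC: step 2
Since 3 > 2, INC comes first.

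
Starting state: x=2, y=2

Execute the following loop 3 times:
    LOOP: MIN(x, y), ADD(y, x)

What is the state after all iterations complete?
x=2, y=8

Iteration trace:
Start: x=2, y=2
After iteration 1: x=2, y=4
After iteration 2: x=2, y=6
After iteration 3: x=2, y=8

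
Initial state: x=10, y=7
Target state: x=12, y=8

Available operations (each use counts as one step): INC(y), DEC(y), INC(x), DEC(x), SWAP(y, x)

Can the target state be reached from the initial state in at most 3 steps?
Yes

Path (3 steps): INC(y) → INC(x) → INC(x)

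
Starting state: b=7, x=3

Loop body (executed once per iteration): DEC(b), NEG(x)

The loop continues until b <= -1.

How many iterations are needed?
8

Tracing iterations:
Initial: b=7, x=3
After iteration 1: b=6, x=-3
After iteration 2: b=5, x=3
After iteration 3: b=4, x=-3
After iteration 4: b=3, x=3
After iteration 5: b=2, x=-3
After iteration 6: b=1, x=3
After iteration 7: b=0, x=-3
After iteration 8: b=-1, x=3
b <= -1 now holds, so the loop exits after 8 iterations.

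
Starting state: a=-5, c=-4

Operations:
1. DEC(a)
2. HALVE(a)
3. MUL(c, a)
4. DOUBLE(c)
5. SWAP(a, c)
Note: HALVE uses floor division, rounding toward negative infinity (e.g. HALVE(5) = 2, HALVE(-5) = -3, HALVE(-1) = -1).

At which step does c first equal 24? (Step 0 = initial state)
Step 4

Tracing c:
Initial: c = -4
After step 1: c = -4
After step 2: c = -4
After step 3: c = 12
After step 4: c = 24 ← first occurrence
After step 5: c = -3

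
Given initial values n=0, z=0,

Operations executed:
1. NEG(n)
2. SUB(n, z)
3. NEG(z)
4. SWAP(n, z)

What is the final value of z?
z = 0

Tracing execution:
Step 1: NEG(n) → z = 0
Step 2: SUB(n, z) → z = 0
Step 3: NEG(z) → z = 0
Step 4: SWAP(n, z) → z = 0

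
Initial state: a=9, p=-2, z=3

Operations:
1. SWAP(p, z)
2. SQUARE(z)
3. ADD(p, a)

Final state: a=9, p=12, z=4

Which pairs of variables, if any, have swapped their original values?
None

Comparing initial and final values:
a: 9 → 9
p: -2 → 12
z: 3 → 4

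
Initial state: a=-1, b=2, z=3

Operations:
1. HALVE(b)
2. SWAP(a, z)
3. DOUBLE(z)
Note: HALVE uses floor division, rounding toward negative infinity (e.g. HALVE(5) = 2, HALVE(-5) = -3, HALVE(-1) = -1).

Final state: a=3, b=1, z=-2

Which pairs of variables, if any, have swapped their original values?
None

Comparing initial and final values:
a: -1 → 3
z: 3 → -2
b: 2 → 1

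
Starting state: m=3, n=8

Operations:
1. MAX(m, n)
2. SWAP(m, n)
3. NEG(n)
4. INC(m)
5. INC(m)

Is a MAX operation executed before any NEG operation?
Yes

First MAX: step 1
First NEG: step 3
Since 1 < 3, MAX comes first.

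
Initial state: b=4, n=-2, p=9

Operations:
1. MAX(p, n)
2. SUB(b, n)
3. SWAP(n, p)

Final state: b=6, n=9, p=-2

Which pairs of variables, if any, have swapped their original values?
(p, n)

Comparing initial and final values:
p: 9 → -2
n: -2 → 9
b: 4 → 6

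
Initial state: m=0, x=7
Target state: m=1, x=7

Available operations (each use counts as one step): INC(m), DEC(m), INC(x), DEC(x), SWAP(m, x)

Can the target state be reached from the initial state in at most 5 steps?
Yes

Path (1 step): INC(m)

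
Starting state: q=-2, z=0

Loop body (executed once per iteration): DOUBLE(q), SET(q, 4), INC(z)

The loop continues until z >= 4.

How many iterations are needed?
4

Tracing iterations:
Initial: q=-2, z=0
After iteration 1: q=4, z=1
After iteration 2: q=4, z=2
After iteration 3: q=4, z=3
After iteration 4: q=4, z=4
z >= 4 now holds, so the loop exits after 4 iterations.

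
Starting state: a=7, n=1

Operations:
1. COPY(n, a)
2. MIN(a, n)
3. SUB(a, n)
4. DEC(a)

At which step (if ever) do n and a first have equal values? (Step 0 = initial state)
Step 1

n and a first become equal after step 1.

Comparing values at each step:
Initial: n=1, a=7
After step 1: n=7, a=7 ← equal!
After step 2: n=7, a=7 ← equal!
After step 3: n=7, a=0
After step 4: n=7, a=-1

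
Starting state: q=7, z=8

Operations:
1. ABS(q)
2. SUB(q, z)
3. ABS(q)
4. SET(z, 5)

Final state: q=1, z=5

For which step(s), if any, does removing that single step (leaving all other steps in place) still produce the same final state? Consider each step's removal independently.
Step(s) 1

Testing removal of each single step:
Without step 1: final = q=1, z=5 (same)
Without step 2: final = q=7, z=5 (different)
Without step 3: final = q=-1, z=5 (different)
Without step 4: final = q=1, z=8 (different)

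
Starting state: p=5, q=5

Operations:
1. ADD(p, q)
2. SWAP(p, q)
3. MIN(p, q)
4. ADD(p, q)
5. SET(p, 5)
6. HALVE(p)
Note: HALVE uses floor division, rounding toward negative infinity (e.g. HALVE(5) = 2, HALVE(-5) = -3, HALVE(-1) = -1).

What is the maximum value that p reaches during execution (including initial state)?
15

Values of p at each step:
Initial: p = 5
After step 1: p = 10
After step 2: p = 5
After step 3: p = 5
After step 4: p = 15 ← maximum
After step 5: p = 5
After step 6: p = 2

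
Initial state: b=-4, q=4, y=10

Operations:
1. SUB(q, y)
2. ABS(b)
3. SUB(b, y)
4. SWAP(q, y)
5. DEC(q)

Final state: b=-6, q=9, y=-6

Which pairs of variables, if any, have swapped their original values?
None

Comparing initial and final values:
y: 10 → -6
q: 4 → 9
b: -4 → -6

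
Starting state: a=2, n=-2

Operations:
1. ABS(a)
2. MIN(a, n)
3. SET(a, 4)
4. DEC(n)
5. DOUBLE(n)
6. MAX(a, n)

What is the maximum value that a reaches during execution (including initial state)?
4

Values of a at each step:
Initial: a = 2
After step 1: a = 2
After step 2: a = -2
After step 3: a = 4 ← maximum
After step 4: a = 4
After step 5: a = 4
After step 6: a = 4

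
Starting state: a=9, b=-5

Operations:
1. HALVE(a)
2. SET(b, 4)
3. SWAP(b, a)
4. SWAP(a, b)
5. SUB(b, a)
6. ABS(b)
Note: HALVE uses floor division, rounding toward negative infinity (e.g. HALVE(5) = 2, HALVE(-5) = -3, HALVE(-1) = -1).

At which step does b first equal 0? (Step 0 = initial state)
Step 5

Tracing b:
Initial: b = -5
After step 1: b = -5
After step 2: b = 4
After step 3: b = 4
After step 4: b = 4
After step 5: b = 0 ← first occurrence
After step 6: b = 0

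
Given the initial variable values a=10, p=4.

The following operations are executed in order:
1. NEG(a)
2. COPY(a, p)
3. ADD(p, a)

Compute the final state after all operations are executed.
{a: 4, p: 8}

Step-by-step execution:
Initial: a=10, p=4
After step 1 (NEG(a)): a=-10, p=4
After step 2 (COPY(a, p)): a=4, p=4
After step 3 (ADD(p, a)): a=4, p=8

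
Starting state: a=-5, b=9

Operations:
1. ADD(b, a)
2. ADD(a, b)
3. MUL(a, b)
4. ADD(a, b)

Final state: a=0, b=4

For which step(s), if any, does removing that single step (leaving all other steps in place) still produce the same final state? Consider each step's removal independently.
None - removing any single step changes the final result

Testing removal of each single step:
Without step 1: final = a=45, b=9 (different)
Without step 2: final = a=-16, b=4 (different)
Without step 3: final = a=3, b=4 (different)
Without step 4: final = a=-4, b=4 (different)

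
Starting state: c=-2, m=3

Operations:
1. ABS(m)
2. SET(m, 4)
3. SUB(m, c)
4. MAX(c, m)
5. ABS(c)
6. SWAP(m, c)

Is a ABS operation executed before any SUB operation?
Yes

First ABS: step 1
First SUB: step 3
Since 1 < 3, ABS comes first.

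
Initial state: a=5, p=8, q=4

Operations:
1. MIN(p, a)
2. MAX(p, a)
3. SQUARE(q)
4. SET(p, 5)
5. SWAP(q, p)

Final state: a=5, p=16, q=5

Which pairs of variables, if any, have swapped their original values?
None

Comparing initial and final values:
q: 4 → 5
a: 5 → 5
p: 8 → 16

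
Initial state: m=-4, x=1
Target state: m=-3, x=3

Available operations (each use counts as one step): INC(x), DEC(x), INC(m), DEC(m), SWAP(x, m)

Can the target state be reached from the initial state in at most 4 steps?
Yes

Path (3 steps): INC(x) → INC(x) → INC(m)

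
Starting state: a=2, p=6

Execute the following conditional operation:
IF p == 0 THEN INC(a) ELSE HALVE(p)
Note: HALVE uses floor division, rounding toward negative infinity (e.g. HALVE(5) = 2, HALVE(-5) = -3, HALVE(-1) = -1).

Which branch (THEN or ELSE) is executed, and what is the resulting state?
Branch: ELSE, Final state: a=2, p=3

Evaluating condition: p == 0
p = 6
Condition is False, so ELSE branch executes
After HALVE(p): a=2, p=3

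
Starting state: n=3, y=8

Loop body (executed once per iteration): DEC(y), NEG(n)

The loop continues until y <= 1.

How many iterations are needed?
7

Tracing iterations:
Initial: n=3, y=8
After iteration 1: n=-3, y=7
After iteration 2: n=3, y=6
After iteration 3: n=-3, y=5
After iteration 4: n=3, y=4
After iteration 5: n=-3, y=3
After iteration 6: n=3, y=2
After iteration 7: n=-3, y=1
y <= 1 now holds, so the loop exits after 7 iterations.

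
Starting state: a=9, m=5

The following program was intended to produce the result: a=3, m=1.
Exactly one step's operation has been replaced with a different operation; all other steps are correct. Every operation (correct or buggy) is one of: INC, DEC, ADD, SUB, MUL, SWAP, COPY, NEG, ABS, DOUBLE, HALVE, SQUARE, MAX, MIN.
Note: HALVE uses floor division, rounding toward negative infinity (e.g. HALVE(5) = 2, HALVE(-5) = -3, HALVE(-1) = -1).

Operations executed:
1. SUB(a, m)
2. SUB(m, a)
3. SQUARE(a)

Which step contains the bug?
Step 3

Trace with buggy code:
Initial: a=9, m=5
After step 1: a=4, m=5
After step 2: a=4, m=1
After step 3: a=16, m=1
Actual final a=16, m=1 ≠ expected a=3, m=1.
Step 3 is the only position where a single-operation replacement can produce the expected result.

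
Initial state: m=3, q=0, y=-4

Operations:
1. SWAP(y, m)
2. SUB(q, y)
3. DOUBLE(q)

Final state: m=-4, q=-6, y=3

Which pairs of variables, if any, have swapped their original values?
(m, y)

Comparing initial and final values:
q: 0 → -6
m: 3 → -4
y: -4 → 3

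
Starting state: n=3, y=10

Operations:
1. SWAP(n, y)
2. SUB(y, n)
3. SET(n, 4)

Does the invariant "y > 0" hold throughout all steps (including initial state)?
No, violated after step 2

The invariant is violated after step 2.

State at each step:
Initial: n=3, y=10
After step 1: n=10, y=3
After step 2: n=10, y=-7
After step 3: n=4, y=-7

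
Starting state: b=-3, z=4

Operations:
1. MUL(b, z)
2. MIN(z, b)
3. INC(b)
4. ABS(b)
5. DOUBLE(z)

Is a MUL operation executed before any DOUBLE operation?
Yes

First MUL: step 1
First DOUBLE: step 5
Since 1 < 5, MUL comes first.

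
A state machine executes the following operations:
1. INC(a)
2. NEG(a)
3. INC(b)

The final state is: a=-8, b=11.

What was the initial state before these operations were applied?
a=7, b=10

Working backwards:
Final state: a=-8, b=11
Before step 3 (INC(b)): a=-8, b=10
Before step 2 (NEG(a)): a=8, b=10
Before step 1 (INC(a)): a=7, b=10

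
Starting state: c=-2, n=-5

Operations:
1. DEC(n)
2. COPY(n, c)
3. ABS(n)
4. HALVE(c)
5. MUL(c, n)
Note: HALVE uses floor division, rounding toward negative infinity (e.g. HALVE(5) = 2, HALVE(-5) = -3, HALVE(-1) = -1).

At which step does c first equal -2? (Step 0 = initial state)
Step 0

Tracing c:
Initial: c = -2 ← first occurrence
After step 1: c = -2
After step 2: c = -2
After step 3: c = -2
After step 4: c = -1
After step 5: c = -2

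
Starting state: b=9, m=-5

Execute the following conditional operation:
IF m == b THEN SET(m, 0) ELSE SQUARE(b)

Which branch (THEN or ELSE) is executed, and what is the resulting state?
Branch: ELSE, Final state: b=81, m=-5

Evaluating condition: m == b
m = -5, b = 9
Condition is False, so ELSE branch executes
After SQUARE(b): b=81, m=-5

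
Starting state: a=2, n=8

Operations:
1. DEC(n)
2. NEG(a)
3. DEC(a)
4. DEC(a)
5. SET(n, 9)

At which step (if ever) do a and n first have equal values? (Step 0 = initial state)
Never

a and n never become equal during execution.

Comparing values at each step:
Initial: a=2, n=8
After step 1: a=2, n=7
After step 2: a=-2, n=7
After step 3: a=-3, n=7
After step 4: a=-4, n=7
After step 5: a=-4, n=9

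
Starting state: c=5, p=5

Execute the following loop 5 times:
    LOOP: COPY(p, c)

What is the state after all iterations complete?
c=5, p=5

Iteration trace:
Start: c=5, p=5
After iteration 1: c=5, p=5
After iteration 2: c=5, p=5
After iteration 3: c=5, p=5
After iteration 4: c=5, p=5
After iteration 5: c=5, p=5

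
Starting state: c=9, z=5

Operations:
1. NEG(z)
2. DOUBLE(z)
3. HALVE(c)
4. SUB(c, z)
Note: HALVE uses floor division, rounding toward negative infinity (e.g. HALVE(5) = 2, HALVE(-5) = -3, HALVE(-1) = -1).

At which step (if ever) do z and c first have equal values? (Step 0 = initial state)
Never

z and c never become equal during execution.

Comparing values at each step:
Initial: z=5, c=9
After step 1: z=-5, c=9
After step 2: z=-10, c=9
After step 3: z=-10, c=4
After step 4: z=-10, c=14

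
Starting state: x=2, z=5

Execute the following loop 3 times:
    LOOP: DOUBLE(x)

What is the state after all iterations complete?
x=16, z=5

Iteration trace:
Start: x=2, z=5
After iteration 1: x=4, z=5
After iteration 2: x=8, z=5
After iteration 3: x=16, z=5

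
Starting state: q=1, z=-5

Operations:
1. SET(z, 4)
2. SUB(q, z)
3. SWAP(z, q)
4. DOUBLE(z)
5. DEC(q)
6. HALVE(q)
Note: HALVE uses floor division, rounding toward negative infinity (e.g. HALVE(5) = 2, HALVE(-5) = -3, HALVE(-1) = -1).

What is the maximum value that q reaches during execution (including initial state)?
4

Values of q at each step:
Initial: q = 1
After step 1: q = 1
After step 2: q = -3
After step 3: q = 4 ← maximum
After step 4: q = 4
After step 5: q = 3
After step 6: q = 1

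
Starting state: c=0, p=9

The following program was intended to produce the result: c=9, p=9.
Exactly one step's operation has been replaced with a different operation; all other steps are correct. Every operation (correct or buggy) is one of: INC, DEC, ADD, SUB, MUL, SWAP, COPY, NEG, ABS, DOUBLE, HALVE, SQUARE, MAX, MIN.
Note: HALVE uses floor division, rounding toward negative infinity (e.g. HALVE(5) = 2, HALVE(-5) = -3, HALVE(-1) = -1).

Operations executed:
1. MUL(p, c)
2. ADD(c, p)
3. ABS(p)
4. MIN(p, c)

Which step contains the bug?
Step 1

Trace with buggy code:
Initial: c=0, p=9
After step 1: c=0, p=0
After step 2: c=0, p=0
After step 3: c=0, p=0
After step 4: c=0, p=0
Actual final c=0, p=0 ≠ expected c=9, p=9.
Step 1 is the only position where a single-operation replacement can produce the expected result.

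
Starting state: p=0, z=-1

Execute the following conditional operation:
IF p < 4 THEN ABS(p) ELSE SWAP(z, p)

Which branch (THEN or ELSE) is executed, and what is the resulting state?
Branch: THEN, Final state: p=0, z=-1

Evaluating condition: p < 4
p = 0
Condition is True, so THEN branch executes
After ABS(p): p=0, z=-1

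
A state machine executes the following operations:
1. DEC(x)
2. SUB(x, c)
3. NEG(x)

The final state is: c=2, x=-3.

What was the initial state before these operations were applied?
c=2, x=6

Working backwards:
Final state: c=2, x=-3
Before step 3 (NEG(x)): c=2, x=3
Before step 2 (SUB(x, c)): c=2, x=5
Before step 1 (DEC(x)): c=2, x=6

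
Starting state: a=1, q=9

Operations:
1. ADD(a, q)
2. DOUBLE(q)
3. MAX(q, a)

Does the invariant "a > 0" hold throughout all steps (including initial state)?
Yes

The invariant holds at every step.

State at each step:
Initial: a=1, q=9
After step 1: a=10, q=9
After step 2: a=10, q=18
After step 3: a=10, q=18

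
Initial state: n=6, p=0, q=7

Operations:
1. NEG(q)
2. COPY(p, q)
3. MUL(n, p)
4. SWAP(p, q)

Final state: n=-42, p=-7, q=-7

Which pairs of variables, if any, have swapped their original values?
None

Comparing initial and final values:
q: 7 → -7
n: 6 → -42
p: 0 → -7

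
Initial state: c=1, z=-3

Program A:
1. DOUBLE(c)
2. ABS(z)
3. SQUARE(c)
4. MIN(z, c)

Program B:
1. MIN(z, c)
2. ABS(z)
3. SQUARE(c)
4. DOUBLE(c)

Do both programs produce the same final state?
No

Program A final state: c=4, z=3
Program B final state: c=2, z=3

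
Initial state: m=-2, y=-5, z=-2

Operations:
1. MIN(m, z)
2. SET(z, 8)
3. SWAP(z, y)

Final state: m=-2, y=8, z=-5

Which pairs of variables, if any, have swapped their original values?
None

Comparing initial and final values:
z: -2 → -5
y: -5 → 8
m: -2 → -2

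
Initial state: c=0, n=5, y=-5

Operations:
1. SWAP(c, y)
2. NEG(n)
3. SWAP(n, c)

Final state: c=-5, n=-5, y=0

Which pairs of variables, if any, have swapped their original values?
(c, y)

Comparing initial and final values:
n: 5 → -5
c: 0 → -5
y: -5 → 0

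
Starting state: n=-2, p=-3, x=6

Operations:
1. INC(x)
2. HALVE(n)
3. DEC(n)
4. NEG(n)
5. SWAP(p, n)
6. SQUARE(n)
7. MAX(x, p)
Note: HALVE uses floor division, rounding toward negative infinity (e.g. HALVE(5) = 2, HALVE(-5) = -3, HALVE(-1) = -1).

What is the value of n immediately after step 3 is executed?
n = -2

Tracing n through execution:
Initial: n = -2
After step 1 (INC(x)): n = -2
After step 2 (HALVE(n)): n = -1
After step 3 (DEC(n)): n = -2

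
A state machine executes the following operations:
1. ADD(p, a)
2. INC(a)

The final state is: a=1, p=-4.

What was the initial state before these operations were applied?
a=0, p=-4

Working backwards:
Final state: a=1, p=-4
Before step 2 (INC(a)): a=0, p=-4
Before step 1 (ADD(p, a)): a=0, p=-4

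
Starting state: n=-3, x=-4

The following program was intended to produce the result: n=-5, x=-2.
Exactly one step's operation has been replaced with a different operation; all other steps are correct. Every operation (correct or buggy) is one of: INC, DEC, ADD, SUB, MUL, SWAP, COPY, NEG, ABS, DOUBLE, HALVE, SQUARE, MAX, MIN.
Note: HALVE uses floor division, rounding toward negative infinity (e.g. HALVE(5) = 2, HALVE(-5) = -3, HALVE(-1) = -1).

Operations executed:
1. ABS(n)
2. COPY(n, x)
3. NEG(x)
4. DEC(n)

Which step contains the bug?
Step 3

Trace with buggy code:
Initial: n=-3, x=-4
After step 1: n=3, x=-4
After step 2: n=-4, x=-4
After step 3: n=-4, x=4
After step 4: n=-5, x=4
Actual final n=-5, x=4 ≠ expected n=-5, x=-2.
Step 3 is the only position where a single-operation replacement can produce the expected result.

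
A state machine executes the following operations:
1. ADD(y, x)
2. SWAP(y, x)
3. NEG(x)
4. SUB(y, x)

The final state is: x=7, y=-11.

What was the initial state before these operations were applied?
x=-4, y=-3

Working backwards:
Final state: x=7, y=-11
Before step 4 (SUB(y, x)): x=7, y=-4
Before step 3 (NEG(x)): x=-7, y=-4
Before step 2 (SWAP(y, x)): x=-4, y=-7
Before step 1 (ADD(y, x)): x=-4, y=-3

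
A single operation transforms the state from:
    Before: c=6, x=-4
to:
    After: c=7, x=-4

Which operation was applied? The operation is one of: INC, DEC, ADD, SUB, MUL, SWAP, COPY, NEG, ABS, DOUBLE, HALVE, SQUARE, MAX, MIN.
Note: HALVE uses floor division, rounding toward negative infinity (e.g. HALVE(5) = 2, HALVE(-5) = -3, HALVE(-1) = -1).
INC(c)

Analyzing the change:
Before: c=6, x=-4
After: c=7, x=-4
Variable c changed from 6 to 7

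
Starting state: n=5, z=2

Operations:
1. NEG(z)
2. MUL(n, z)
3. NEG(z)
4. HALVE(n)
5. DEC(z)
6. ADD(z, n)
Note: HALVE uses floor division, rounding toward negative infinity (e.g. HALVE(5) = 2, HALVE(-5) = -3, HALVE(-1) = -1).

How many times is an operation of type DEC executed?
1

Counting DEC operations:
Step 5: DEC(z) ← DEC
Total: 1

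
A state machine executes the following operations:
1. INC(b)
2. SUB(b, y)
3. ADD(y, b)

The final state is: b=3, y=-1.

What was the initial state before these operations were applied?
b=-2, y=-4

Working backwards:
Final state: b=3, y=-1
Before step 3 (ADD(y, b)): b=3, y=-4
Before step 2 (SUB(b, y)): b=-1, y=-4
Before step 1 (INC(b)): b=-2, y=-4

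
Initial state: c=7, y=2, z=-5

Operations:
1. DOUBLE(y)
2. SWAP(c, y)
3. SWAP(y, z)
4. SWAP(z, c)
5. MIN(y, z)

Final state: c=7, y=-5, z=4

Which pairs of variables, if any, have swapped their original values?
None

Comparing initial and final values:
z: -5 → 4
c: 7 → 7
y: 2 → -5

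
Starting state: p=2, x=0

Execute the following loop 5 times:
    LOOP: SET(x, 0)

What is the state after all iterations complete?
p=2, x=0

Iteration trace:
Start: p=2, x=0
After iteration 1: p=2, x=0
After iteration 2: p=2, x=0
After iteration 3: p=2, x=0
After iteration 4: p=2, x=0
After iteration 5: p=2, x=0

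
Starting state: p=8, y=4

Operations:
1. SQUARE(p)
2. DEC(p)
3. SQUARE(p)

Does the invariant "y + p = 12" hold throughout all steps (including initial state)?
No, violated after step 1

The invariant is violated after step 1.

State at each step:
Initial: p=8, y=4
After step 1: p=64, y=4
After step 2: p=63, y=4
After step 3: p=3969, y=4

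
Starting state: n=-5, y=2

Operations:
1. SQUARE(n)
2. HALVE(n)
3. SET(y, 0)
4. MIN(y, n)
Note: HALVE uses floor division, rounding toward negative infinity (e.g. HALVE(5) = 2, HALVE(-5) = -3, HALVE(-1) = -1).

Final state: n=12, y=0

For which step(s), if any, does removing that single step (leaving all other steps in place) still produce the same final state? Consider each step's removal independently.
Step(s) 4

Testing removal of each single step:
Without step 1: final = n=-3, y=-3 (different)
Without step 2: final = n=25, y=0 (different)
Without step 3: final = n=12, y=2 (different)
Without step 4: final = n=12, y=0 (same)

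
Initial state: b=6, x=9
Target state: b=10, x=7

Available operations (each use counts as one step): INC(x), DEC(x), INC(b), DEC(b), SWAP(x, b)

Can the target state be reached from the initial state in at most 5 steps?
Yes

Path (3 steps): INC(x) → INC(b) → SWAP(x, b)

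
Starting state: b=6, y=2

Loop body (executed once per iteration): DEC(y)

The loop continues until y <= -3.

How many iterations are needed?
5

Tracing iterations:
Initial: b=6, y=2
After iteration 1: b=6, y=1
After iteration 2: b=6, y=0
After iteration 3: b=6, y=-1
After iteration 4: b=6, y=-2
After iteration 5: b=6, y=-3
y <= -3 now holds, so the loop exits after 5 iterations.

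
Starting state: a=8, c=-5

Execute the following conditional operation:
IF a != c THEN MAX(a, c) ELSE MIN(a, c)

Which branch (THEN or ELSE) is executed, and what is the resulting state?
Branch: THEN, Final state: a=8, c=-5

Evaluating condition: a != c
a = 8, c = -5
Condition is True, so THEN branch executes
After MAX(a, c): a=8, c=-5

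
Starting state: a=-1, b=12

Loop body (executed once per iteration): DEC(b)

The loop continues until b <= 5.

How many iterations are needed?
7

Tracing iterations:
Initial: a=-1, b=12
After iteration 1: a=-1, b=11
After iteration 2: a=-1, b=10
After iteration 3: a=-1, b=9
After iteration 4: a=-1, b=8
After iteration 5: a=-1, b=7
After iteration 6: a=-1, b=6
After iteration 7: a=-1, b=5
b <= 5 now holds, so the loop exits after 7 iterations.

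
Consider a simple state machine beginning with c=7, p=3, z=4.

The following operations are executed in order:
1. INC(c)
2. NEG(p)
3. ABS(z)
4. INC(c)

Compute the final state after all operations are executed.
{c: 9, p: -3, z: 4}

Step-by-step execution:
Initial: c=7, p=3, z=4
After step 1 (INC(c)): c=8, p=3, z=4
After step 2 (NEG(p)): c=8, p=-3, z=4
After step 3 (ABS(z)): c=8, p=-3, z=4
After step 4 (INC(c)): c=9, p=-3, z=4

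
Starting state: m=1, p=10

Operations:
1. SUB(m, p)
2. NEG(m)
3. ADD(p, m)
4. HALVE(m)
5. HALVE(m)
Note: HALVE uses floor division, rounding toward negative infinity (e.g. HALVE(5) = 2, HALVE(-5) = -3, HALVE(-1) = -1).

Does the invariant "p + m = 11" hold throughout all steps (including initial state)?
No, violated after step 1

The invariant is violated after step 1.

State at each step:
Initial: m=1, p=10
After step 1: m=-9, p=10
After step 2: m=9, p=10
After step 3: m=9, p=19
After step 4: m=4, p=19
After step 5: m=2, p=19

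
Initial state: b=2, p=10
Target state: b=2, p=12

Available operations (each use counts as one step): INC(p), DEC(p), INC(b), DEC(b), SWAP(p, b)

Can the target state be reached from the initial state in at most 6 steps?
Yes

Path (2 steps): INC(p) → INC(p)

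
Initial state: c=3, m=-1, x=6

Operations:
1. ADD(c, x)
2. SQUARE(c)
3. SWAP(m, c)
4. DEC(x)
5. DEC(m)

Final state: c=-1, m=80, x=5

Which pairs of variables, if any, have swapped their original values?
None

Comparing initial and final values:
x: 6 → 5
m: -1 → 80
c: 3 → -1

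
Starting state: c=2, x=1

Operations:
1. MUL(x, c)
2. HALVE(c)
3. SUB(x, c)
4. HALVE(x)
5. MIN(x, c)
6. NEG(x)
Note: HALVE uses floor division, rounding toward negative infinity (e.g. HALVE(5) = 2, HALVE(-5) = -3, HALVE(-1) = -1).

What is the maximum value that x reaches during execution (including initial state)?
2

Values of x at each step:
Initial: x = 1
After step 1: x = 2 ← maximum
After step 2: x = 2
After step 3: x = 1
After step 4: x = 0
After step 5: x = 0
After step 6: x = 0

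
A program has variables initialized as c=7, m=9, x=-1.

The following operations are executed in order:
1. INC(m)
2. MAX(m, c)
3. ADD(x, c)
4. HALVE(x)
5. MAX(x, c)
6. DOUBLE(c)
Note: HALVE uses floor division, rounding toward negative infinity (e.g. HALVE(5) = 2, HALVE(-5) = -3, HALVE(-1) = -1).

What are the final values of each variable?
{c: 14, m: 10, x: 7}

Step-by-step execution:
Initial: c=7, m=9, x=-1
After step 1 (INC(m)): c=7, m=10, x=-1
After step 2 (MAX(m, c)): c=7, m=10, x=-1
After step 3 (ADD(x, c)): c=7, m=10, x=6
After step 4 (HALVE(x)): c=7, m=10, x=3
After step 5 (MAX(x, c)): c=7, m=10, x=7
After step 6 (DOUBLE(c)): c=14, m=10, x=7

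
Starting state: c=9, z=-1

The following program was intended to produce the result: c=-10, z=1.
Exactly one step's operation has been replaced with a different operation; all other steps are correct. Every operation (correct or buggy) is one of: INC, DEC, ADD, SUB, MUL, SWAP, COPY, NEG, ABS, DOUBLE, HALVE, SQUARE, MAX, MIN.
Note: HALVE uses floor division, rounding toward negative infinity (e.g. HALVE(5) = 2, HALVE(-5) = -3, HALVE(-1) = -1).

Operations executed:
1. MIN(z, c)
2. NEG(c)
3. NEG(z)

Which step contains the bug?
Step 1

Trace with buggy code:
Initial: c=9, z=-1
After step 1: c=9, z=-1
After step 2: c=-9, z=-1
After step 3: c=-9, z=1
Actual final c=-9, z=1 ≠ expected c=-10, z=1.
Step 1 is the only position where a single-operation replacement can produce the expected result.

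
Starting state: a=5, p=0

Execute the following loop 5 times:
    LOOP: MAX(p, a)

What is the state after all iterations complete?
a=5, p=5

Iteration trace:
Start: a=5, p=0
After iteration 1: a=5, p=5
After iteration 2: a=5, p=5
After iteration 3: a=5, p=5
After iteration 4: a=5, p=5
After iteration 5: a=5, p=5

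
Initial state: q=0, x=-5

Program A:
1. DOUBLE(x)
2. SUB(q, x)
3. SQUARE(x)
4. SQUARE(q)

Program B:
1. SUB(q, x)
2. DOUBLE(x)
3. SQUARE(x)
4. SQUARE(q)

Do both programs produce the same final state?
No

Program A final state: q=100, x=100
Program B final state: q=25, x=100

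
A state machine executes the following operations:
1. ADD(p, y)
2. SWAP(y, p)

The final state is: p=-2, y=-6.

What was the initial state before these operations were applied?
p=-4, y=-2

Working backwards:
Final state: p=-2, y=-6
Before step 2 (SWAP(y, p)): p=-6, y=-2
Before step 1 (ADD(p, y)): p=-4, y=-2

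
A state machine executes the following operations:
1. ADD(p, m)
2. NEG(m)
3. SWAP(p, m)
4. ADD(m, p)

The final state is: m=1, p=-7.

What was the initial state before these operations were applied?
m=7, p=1

Working backwards:
Final state: m=1, p=-7
Before step 4 (ADD(m, p)): m=8, p=-7
Before step 3 (SWAP(p, m)): m=-7, p=8
Before step 2 (NEG(m)): m=7, p=8
Before step 1 (ADD(p, m)): m=7, p=1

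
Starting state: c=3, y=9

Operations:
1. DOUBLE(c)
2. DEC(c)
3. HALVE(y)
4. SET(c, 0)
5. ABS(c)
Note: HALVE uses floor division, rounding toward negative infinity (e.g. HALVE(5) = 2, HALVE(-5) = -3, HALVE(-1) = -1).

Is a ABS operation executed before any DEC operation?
No

First ABS: step 5
First DEC: step 2
Since 5 > 2, DEC comes first.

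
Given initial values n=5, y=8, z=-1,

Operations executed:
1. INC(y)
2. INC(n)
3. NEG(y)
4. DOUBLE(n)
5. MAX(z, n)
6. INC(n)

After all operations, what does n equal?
n = 13

Tracing execution:
Step 1: INC(y) → n = 5
Step 2: INC(n) → n = 6
Step 3: NEG(y) → n = 6
Step 4: DOUBLE(n) → n = 12
Step 5: MAX(z, n) → n = 12
Step 6: INC(n) → n = 13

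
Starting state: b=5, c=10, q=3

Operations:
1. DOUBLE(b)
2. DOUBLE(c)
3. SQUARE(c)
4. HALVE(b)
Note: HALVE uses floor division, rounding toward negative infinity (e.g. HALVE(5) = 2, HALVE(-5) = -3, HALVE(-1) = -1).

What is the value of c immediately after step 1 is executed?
c = 10

Tracing c through execution:
Initial: c = 10
After step 1 (DOUBLE(b)): c = 10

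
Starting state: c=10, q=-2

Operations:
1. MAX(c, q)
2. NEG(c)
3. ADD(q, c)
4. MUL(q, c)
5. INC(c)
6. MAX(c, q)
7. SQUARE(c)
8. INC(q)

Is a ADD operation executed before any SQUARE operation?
Yes

First ADD: step 3
First SQUARE: step 7
Since 3 < 7, ADD comes first.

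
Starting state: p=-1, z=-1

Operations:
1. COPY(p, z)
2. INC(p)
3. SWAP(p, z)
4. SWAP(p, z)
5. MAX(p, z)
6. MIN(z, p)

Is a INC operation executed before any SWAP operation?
Yes

First INC: step 2
First SWAP: step 3
Since 2 < 3, INC comes first.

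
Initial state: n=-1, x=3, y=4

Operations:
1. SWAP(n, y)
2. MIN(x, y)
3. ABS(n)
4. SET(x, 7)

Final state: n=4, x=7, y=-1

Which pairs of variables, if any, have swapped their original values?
(n, y)

Comparing initial and final values:
n: -1 → 4
y: 4 → -1
x: 3 → 7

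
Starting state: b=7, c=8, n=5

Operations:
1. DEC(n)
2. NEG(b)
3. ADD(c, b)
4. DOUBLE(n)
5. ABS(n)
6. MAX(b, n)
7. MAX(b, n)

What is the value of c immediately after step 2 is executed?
c = 8

Tracing c through execution:
Initial: c = 8
After step 1 (DEC(n)): c = 8
After step 2 (NEG(b)): c = 8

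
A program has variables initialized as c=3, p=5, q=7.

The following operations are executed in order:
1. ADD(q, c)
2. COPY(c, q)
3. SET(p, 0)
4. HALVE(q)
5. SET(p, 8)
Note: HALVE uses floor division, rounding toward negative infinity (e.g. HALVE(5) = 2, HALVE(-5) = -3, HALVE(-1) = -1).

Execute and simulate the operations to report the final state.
{c: 10, p: 8, q: 5}

Step-by-step execution:
Initial: c=3, p=5, q=7
After step 1 (ADD(q, c)): c=3, p=5, q=10
After step 2 (COPY(c, q)): c=10, p=5, q=10
After step 3 (SET(p, 0)): c=10, p=0, q=10
After step 4 (HALVE(q)): c=10, p=0, q=5
After step 5 (SET(p, 8)): c=10, p=8, q=5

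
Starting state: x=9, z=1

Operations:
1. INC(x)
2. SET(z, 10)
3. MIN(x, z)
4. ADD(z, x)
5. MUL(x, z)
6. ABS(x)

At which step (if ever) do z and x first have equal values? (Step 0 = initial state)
Step 2

z and x first become equal after step 2.

Comparing values at each step:
Initial: z=1, x=9
After step 1: z=1, x=10
After step 2: z=10, x=10 ← equal!
After step 3: z=10, x=10 ← equal!
After step 4: z=20, x=10
After step 5: z=20, x=200
After step 6: z=20, x=200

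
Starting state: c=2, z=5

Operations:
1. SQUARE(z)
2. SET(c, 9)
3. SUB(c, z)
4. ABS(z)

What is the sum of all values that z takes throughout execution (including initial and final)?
105

Values of z at each step:
Initial: z = 5
After step 1: z = 25
After step 2: z = 25
After step 3: z = 25
After step 4: z = 25
Sum = 5 + 25 + 25 + 25 + 25 = 105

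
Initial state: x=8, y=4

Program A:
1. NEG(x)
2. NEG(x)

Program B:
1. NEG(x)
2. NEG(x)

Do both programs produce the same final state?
Yes

Program A final state: x=8, y=4
Program B final state: x=8, y=4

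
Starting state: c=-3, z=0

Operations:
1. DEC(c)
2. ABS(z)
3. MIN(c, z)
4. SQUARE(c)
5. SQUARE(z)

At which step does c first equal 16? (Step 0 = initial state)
Step 4

Tracing c:
Initial: c = -3
After step 1: c = -4
After step 2: c = -4
After step 3: c = -4
After step 4: c = 16 ← first occurrence
After step 5: c = 16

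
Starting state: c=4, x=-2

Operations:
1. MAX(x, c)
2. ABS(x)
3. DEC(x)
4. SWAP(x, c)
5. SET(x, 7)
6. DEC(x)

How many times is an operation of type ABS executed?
1

Counting ABS operations:
Step 2: ABS(x) ← ABS
Total: 1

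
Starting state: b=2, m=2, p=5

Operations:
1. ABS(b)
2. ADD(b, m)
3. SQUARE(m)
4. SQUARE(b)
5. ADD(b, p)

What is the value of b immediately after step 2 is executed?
b = 4

Tracing b through execution:
Initial: b = 2
After step 1 (ABS(b)): b = 2
After step 2 (ADD(b, m)): b = 4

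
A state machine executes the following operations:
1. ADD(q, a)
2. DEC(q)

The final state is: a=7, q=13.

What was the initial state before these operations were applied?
a=7, q=7

Working backwards:
Final state: a=7, q=13
Before step 2 (DEC(q)): a=7, q=14
Before step 1 (ADD(q, a)): a=7, q=7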